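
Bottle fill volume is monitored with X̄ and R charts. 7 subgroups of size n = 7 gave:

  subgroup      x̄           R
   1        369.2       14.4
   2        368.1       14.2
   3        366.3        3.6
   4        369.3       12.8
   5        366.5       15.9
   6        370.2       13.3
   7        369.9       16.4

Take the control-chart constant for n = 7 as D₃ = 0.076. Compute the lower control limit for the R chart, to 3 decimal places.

0.984

R̄ = (14.4 + 14.2 + 3.6 + 12.8 + 15.9 + 13.3 + 16.4) / 7 = 90.6000 / 7 = 12.9429
LCL_R = D₃·R̄ = 0.076 × 12.9429 = 0.9837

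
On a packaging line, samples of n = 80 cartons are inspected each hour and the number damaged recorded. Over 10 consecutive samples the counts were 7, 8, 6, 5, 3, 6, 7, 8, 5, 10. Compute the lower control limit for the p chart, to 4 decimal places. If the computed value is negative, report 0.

p̄ = Σdᵢ / (k·n) = 65 / (10 × 80) = 0.08125
LCL = p̄ − 3·√(p̄(1−p̄)/n) = 0.08125 − 3 × 0.03055 = -0.01039 → 0 (negative, so LCL = 0)

0.0000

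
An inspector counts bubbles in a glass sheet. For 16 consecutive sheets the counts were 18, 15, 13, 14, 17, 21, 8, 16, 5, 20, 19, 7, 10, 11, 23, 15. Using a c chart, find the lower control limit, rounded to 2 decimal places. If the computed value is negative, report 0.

3.08

c̄ = (18 + 15 + 13 + 14 + 17 + 21 + 8 + 16 + 5 + 20 + 19 + 7 + 10 + 11 + 23 + 15) / 16 = 232 / 16 = 14.5000
LCL = c̄ − 3√c̄ = 14.5000 − 3 × 3.8079 = 3.0763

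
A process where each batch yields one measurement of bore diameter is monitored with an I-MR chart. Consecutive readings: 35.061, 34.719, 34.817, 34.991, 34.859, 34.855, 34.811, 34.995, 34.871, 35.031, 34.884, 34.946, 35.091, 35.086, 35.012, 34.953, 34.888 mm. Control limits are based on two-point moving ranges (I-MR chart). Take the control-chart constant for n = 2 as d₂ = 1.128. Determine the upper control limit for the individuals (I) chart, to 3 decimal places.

X̄ = (35.061 + 34.719 + 34.817 + 34.991 + 34.859 + 34.855 + 34.811 + 34.995 + 34.871 + 35.031 + 34.884 + 34.946 + 35.091 + 35.086 + 35.012 + 34.953 + 34.888) / 17 = 34.9335
Moving ranges: 0.342, 0.098, 0.174, 0.132, 0.004, 0.044, 0.184, 0.124, 0.160, 0.147, 0.062, 0.145, 0.005, 0.074, 0.059, 0.065; M̄R̄ = 1.8190 / 16 = 0.1137
UCL = X̄ + 3·M̄R̄/d₂ = 34.9335 + 3 × 0.1137 / 1.128 = 35.2359

35.236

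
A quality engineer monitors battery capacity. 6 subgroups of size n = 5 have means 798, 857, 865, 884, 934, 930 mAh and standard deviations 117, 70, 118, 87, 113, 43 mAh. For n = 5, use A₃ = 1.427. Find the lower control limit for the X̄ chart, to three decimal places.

X̄̄ = (798 + 857 + 865 + 884 + 934 + 930) / 6 = 878.0000
s̄ = (117 + 70 + 118 + 87 + 113 + 43) / 6 = 91.3333
LCL = X̄̄ − A₃·s̄ = 878.0000 − 1.427 × 91.3333 = 747.6673

747.667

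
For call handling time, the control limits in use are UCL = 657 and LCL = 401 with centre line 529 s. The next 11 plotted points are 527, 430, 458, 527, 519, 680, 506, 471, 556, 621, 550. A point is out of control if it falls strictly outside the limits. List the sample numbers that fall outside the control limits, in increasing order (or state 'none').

6

Compare each point to [401, 657]: sample 6 = 680 > UCL.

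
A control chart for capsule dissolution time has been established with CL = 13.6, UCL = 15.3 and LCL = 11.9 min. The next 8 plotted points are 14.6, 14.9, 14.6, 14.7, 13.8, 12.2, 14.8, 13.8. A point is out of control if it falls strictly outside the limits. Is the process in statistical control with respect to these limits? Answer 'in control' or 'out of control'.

All 8 points lie within [11.9, 15.3].

in control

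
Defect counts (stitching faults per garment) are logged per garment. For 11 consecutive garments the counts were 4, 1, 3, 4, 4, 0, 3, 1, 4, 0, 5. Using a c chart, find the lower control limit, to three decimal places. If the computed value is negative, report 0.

0.000

c̄ = (4 + 1 + 3 + 4 + 4 + 0 + 3 + 1 + 4 + 0 + 5) / 11 = 29 / 11 = 2.6364
LCL = c̄ − 3√c̄ = 2.6364 − 3 × 1.6237 = -2.2347 → 0 (cannot be negative)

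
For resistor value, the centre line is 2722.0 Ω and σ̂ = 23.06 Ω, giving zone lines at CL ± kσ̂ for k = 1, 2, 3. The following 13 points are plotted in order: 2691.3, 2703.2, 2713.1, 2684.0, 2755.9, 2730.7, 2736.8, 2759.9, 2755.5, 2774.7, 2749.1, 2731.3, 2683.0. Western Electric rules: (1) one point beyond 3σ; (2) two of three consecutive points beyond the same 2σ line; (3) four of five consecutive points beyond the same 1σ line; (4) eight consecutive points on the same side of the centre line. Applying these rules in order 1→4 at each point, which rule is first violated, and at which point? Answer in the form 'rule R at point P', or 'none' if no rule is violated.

rule 3 at point 11

Zone of each point (C = within 1σ̂, B = 1σ̂–2σ̂, A = 2σ̂–3σ̂, * = beyond 3σ̂; sign = side of CL): 1:-B, 2:-C, 3:-C, 4:-B, 5:+B, 6:+C, 7:+C, 8:+B, 9:+B, 10:+A, 11:+B, 12:+C, 13:-B
Rule 3 (four of five consecutive points beyond the same 1σ limit) is satisfied at point 11.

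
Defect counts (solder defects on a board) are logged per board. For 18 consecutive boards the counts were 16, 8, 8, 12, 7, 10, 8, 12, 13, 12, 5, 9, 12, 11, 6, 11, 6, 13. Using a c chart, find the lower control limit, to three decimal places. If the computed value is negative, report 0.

c̄ = (16 + 8 + 8 + 12 + 7 + 10 + 8 + 12 + 13 + 12 + 5 + 9 + 12 + 11 + 6 + 11 + 6 + 13) / 18 = 179 / 18 = 9.9444
LCL = c̄ − 3√c̄ = 9.9444 − 3 × 3.1535 = 0.4840

0.484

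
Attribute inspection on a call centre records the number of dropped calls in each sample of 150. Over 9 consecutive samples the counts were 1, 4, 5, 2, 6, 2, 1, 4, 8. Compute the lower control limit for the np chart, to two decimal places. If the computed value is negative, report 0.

0.00

p̄ = Σdᵢ / (k·n) = 33 / (9 × 150) = 0.02444
LCL = np̄ − 3·√(np̄(1−p̄)) = 3.6667 − 3 × 1.8913 = -2.0073 → 0 (negative, so LCL = 0)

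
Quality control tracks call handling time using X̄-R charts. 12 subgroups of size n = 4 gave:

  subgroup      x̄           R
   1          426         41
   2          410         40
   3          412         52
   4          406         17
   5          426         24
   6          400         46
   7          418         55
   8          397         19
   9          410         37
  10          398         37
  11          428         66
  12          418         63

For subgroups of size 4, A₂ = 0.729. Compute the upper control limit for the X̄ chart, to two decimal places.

442.61

X̄̄ = (426 + 410 + 412 + 406 + 426 + 400 + 418 + 397 + 410 + 398 + 428 + 418) / 12 = 4949.0000 / 12 = 412.4167
R̄ = (41 + 40 + 52 + 17 + 24 + 46 + 55 + 19 + 37 + 37 + 66 + 63) / 12 = 497.0000 / 12 = 41.4167
UCL = X̄̄ + A₂·R̄ = 412.4167 + 0.729 × 41.4167 = 442.6094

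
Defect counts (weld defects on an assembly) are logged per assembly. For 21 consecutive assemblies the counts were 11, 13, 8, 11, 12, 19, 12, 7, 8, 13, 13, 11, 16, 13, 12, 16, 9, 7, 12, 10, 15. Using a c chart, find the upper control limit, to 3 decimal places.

22.119

c̄ = (11 + 13 + 8 + 11 + 12 + 19 + 12 + 7 + 8 + 13 + 13 + 11 + 16 + 13 + 12 + 16 + 9 + 7 + 12 + 10 + 15) / 21 = 248 / 21 = 11.8095
UCL = c̄ + 3√c̄ = 11.8095 + 3 × √11.8095 = 11.8095 + 3 × 3.4365 = 22.1190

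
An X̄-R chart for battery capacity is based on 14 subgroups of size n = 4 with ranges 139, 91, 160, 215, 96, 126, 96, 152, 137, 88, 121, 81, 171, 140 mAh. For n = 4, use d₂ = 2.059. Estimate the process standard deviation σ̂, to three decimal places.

R̄ = (139 + 91 + 160 + 215 + 96 + 126 + 96 + 152 + 137 + 88 + 121 + 81 + 171 + 140) / 14 = 129.5000
σ̂ = R̄ / d₂ = 129.5000 / 2.059 = 62.8946

62.895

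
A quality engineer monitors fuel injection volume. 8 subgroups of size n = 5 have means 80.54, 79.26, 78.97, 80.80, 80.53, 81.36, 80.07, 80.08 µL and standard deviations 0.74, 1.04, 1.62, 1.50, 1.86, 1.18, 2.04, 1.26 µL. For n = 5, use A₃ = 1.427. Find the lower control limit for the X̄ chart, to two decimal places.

78.20

X̄̄ = (80.54 + 79.26 + 78.97 + 80.80 + 80.53 + 81.36 + 80.07 + 80.08) / 8 = 80.2013
s̄ = (0.74 + 1.04 + 1.62 + 1.50 + 1.86 + 1.18 + 2.04 + 1.26) / 8 = 1.4050
LCL = X̄̄ − A₃·s̄ = 80.2013 − 1.427 × 1.4050 = 78.1963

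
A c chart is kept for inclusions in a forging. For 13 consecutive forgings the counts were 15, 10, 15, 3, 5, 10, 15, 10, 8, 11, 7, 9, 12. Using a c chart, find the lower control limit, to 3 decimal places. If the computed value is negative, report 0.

0.513

c̄ = (15 + 10 + 15 + 3 + 5 + 10 + 15 + 10 + 8 + 11 + 7 + 9 + 12) / 13 = 130 / 13 = 10.0000
LCL = c̄ − 3√c̄ = 10.0000 − 3 × 3.1623 = 0.5132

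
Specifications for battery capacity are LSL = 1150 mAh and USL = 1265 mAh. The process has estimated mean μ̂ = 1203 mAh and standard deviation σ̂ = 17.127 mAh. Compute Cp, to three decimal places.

1.119

Cp = (USL − LSL) / (6σ̂) = (1265 − 1150) / (6 × 17.127) = 115.0000 / 102.7620 = 1.1191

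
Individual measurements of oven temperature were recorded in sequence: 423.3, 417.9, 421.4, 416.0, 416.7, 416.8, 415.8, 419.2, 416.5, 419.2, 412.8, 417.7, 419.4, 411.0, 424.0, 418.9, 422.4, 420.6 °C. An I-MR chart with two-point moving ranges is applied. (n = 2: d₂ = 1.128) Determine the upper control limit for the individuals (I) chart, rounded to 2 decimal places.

429.22

X̄ = (423.3 + 417.9 + 421.4 + 416.0 + 416.7 + 416.8 + 415.8 + 419.2 + 416.5 + 419.2 + 412.8 + 417.7 + 419.4 + 411.0 + 424.0 + 418.9 + 422.4 + 420.6) / 18 = 418.3111
Moving ranges: 5.4, 3.5, 5.4, 0.7, 0.1, 1.0, 3.4, 2.7, 2.7, 6.4, 4.9, 1.7, 8.4, 13.0, 5.1, 3.5, 1.8; M̄R̄ = 69.7000 / 17 = 4.1000
UCL = X̄ + 3·M̄R̄/d₂ = 418.3111 + 3 × 4.1000 / 1.128 = 429.2154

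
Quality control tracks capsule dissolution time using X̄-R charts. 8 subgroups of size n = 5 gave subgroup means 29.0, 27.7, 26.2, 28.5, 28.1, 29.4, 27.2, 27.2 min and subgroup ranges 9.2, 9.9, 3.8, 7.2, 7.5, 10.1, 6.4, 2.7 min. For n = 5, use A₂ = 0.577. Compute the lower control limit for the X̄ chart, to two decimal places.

X̄̄ = (29.0 + 27.7 + 26.2 + 28.5 + 28.1 + 29.4 + 27.2 + 27.2) / 8 = 223.3000 / 8 = 27.9125
R̄ = (9.2 + 9.9 + 3.8 + 7.2 + 7.5 + 10.1 + 6.4 + 2.7) / 8 = 56.8000 / 8 = 7.1000
LCL = X̄̄ − A₂·R̄ = 27.9125 − 0.577 × 7.1000 = 23.8158

23.82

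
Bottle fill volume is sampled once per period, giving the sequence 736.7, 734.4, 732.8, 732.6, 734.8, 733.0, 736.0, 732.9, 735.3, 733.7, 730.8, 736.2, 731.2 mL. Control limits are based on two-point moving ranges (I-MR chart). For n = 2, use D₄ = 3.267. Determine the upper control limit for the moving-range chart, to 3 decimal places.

8.576

Moving ranges: 2.3, 1.6, 0.2, 2.2, 1.8, 3.0, 3.1, 2.4, 1.6, 2.9, 5.4, 5.0; M̄R̄ = 31.5000 / 12 = 2.6250
UCL_MR = D₄·M̄R̄ = 3.267 × 2.6250 = 8.5759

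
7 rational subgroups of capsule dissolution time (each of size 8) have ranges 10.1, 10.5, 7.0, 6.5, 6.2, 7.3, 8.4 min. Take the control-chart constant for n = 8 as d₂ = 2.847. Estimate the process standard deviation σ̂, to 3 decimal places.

R̄ = (10.1 + 10.5 + 7.0 + 6.5 + 6.2 + 7.3 + 8.4) / 7 = 8.0000
σ̂ = R̄ / d₂ = 8.0000 / 2.847 = 2.8100

2.810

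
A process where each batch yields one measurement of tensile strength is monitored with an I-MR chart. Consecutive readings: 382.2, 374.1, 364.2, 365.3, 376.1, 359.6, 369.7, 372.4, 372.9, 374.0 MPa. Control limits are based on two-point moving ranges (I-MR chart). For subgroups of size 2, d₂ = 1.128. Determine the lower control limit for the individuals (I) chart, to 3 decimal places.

353.083

X̄ = (382.2 + 374.1 + 364.2 + 365.3 + 376.1 + 359.6 + 369.7 + 372.4 + 372.9 + 374.0) / 10 = 371.0500
Moving ranges: 8.1, 9.9, 1.1, 10.8, 16.5, 10.1, 2.7, 0.5, 1.1; M̄R̄ = 60.8000 / 9 = 6.7556
LCL = X̄ − 3·M̄R̄/d₂ = 371.0500 − 3 × 6.7556 / 1.128 = 353.0831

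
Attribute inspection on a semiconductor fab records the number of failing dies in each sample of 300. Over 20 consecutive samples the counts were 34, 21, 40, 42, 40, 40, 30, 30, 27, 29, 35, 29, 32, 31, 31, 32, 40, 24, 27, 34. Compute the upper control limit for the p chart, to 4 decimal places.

0.1618

p̄ = Σdᵢ / (k·n) = 648 / (20 × 300) = 0.10800
UCL = p̄ + 3·√(p̄(1−p̄)/n) = 0.10800 + 3 × √(0.10800×0.89200/300) = 0.10800 + 3 × 0.01792 = 0.16176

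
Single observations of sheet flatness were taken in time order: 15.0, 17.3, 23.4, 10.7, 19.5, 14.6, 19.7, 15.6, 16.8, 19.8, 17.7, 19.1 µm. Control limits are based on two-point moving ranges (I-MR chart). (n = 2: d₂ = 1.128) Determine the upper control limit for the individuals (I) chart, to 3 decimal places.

X̄ = (15.0 + 17.3 + 23.4 + 10.7 + 19.5 + 14.6 + 19.7 + 15.6 + 16.8 + 19.8 + 17.7 + 19.1) / 12 = 17.4333
Moving ranges: 2.3, 6.1, 12.7, 8.8, 4.9, 5.1, 4.1, 1.2, 3.0, 2.1, 1.4; M̄R̄ = 51.7000 / 11 = 4.7000
UCL = X̄ + 3·M̄R̄/d₂ = 17.4333 + 3 × 4.7000 / 1.128 = 29.9333

29.933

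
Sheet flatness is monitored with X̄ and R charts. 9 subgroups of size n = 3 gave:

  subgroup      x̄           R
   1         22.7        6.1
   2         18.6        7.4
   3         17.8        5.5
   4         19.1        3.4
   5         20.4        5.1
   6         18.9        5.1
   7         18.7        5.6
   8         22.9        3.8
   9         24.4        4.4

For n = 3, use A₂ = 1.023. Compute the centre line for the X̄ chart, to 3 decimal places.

X̄̄ = (22.7 + 18.6 + 17.8 + 19.1 + 20.4 + 18.9 + 18.7 + 22.9 + 24.4) / 9 = 183.5000 / 9 = 20.3889
CL = X̄̄ = 20.3889

20.389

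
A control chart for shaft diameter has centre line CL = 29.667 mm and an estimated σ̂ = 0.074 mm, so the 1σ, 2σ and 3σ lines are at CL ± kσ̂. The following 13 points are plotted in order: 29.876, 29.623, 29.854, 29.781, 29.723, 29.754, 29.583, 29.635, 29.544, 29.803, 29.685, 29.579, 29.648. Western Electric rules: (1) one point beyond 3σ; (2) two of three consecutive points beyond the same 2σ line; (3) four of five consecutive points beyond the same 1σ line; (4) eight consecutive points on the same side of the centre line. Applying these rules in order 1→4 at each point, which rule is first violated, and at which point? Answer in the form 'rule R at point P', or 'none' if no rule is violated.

rule 2 at point 3

Zone of each point (C = within 1σ̂, B = 1σ̂–2σ̂, A = 2σ̂–3σ̂, * = beyond 3σ̂; sign = side of CL): 1:+A, 2:-C, 3:+A, 4:+B, 5:+C, 6:+B, 7:-B, 8:-C, 9:-B, 10:+B, 11:+C, 12:-B, 13:-C
Rule 2 (two of three consecutive points beyond the same 2σ limit) is satisfied at point 3.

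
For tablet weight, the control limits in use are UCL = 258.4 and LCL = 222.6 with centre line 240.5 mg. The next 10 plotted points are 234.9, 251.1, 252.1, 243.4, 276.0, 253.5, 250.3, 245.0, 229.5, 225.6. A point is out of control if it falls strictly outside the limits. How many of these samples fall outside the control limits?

Compare each point to [222.6, 258.4]: sample 5 = 276.0 > UCL.

1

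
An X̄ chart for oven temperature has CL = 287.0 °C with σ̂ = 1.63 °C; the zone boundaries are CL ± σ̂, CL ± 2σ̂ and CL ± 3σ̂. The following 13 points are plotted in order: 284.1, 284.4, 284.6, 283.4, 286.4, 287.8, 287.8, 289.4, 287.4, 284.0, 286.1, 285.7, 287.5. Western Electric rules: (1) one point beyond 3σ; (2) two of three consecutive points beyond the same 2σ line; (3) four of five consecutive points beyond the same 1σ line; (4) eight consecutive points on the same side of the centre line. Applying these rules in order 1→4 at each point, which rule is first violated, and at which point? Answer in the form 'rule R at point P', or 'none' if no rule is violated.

Zone of each point (C = within 1σ̂, B = 1σ̂–2σ̂, A = 2σ̂–3σ̂, * = beyond 3σ̂; sign = side of CL): 1:-B, 2:-B, 3:-B, 4:-A, 5:-C, 6:+C, 7:+C, 8:+B, 9:+C, 10:-B, 11:-C, 12:-C, 13:+C
Rule 3 (four of five consecutive points beyond the same 1σ limit) is satisfied at point 4.

rule 3 at point 4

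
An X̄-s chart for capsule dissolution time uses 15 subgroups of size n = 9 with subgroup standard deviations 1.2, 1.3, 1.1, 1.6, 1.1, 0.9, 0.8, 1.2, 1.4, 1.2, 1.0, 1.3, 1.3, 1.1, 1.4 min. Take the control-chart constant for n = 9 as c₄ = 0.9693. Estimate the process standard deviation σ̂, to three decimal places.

1.231

s̄ = (1.2 + 1.3 + 1.1 + 1.6 + 1.1 + 0.9 + 0.8 + 1.2 + 1.4 + 1.2 + 1.0 + 1.3 + 1.3 + 1.1 + 1.4) / 15 = 1.1933
σ̂ = s̄ / c₄ = 1.1933 / 0.9693 = 1.2311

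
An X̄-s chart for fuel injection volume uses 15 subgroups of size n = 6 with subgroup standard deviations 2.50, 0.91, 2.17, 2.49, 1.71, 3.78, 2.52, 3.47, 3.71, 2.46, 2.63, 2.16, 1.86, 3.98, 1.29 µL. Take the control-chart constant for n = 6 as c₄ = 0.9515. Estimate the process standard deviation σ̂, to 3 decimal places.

s̄ = (2.50 + 0.91 + 2.17 + 2.49 + 1.71 + 3.78 + 2.52 + 3.47 + 3.71 + 2.46 + 2.63 + 2.16 + 1.86 + 3.98 + 1.29) / 15 = 2.5093
σ̂ = s̄ / c₄ = 2.5093 / 0.9515 = 2.6372

2.637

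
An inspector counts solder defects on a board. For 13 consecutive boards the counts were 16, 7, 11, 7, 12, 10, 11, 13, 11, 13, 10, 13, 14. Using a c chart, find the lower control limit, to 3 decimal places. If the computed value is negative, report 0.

1.262

c̄ = (16 + 7 + 11 + 7 + 12 + 10 + 11 + 13 + 11 + 13 + 10 + 13 + 14) / 13 = 148 / 13 = 11.3846
LCL = c̄ − 3√c̄ = 11.3846 − 3 × 3.3741 = 1.2623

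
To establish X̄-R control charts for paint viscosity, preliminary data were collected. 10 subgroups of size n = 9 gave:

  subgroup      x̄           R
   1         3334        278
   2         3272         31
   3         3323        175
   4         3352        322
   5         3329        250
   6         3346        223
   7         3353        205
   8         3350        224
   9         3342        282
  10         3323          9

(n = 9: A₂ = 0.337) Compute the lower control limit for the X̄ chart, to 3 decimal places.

3265.034

X̄̄ = (3334 + 3272 + 3323 + 3352 + 3329 + 3346 + 3353 + 3350 + 3342 + 3323) / 10 = 33324.0000 / 10 = 3332.4000
R̄ = (278 + 31 + 175 + 322 + 250 + 223 + 205 + 224 + 282 + 9) / 10 = 1999.0000 / 10 = 199.9000
LCL = X̄̄ − A₂·R̄ = 3332.4000 − 0.337 × 199.9000 = 3265.0337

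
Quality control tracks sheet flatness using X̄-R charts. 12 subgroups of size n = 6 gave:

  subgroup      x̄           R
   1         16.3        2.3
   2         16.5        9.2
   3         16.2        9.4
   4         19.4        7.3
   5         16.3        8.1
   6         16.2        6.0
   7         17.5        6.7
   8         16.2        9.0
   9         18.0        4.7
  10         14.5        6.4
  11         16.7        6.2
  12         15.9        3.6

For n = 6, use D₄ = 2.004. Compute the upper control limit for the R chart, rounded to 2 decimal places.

R̄ = (2.3 + 9.2 + 9.4 + 7.3 + 8.1 + 6.0 + 6.7 + 9.0 + 4.7 + 6.4 + 6.2 + 3.6) / 12 = 78.9000 / 12 = 6.5750
UCL_R = D₄·R̄ = 2.004 × 6.5750 = 13.1763

13.18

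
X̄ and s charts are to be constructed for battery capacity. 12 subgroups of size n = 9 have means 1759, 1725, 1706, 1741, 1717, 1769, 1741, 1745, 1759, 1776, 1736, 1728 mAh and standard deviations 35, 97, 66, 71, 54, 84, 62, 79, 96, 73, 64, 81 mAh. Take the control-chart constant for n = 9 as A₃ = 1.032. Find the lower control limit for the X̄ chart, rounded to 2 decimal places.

X̄̄ = (1759 + 1725 + 1706 + 1741 + 1717 + 1769 + 1741 + 1745 + 1759 + 1776 + 1736 + 1728) / 12 = 1741.8333
s̄ = (35 + 97 + 66 + 71 + 54 + 84 + 62 + 79 + 96 + 73 + 64 + 81) / 12 = 71.8333
LCL = X̄̄ − A₃·s̄ = 1741.8333 − 1.032 × 71.8333 = 1667.7013

1667.70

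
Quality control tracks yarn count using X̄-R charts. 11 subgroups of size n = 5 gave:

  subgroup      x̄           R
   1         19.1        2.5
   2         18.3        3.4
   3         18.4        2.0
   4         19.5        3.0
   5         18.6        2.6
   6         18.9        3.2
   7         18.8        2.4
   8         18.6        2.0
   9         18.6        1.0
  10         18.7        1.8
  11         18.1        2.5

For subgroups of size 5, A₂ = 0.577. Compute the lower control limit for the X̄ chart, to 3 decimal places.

X̄̄ = (19.1 + 18.3 + 18.4 + 19.5 + 18.6 + 18.9 + 18.8 + 18.6 + 18.6 + 18.7 + 18.1) / 11 = 205.6000 / 11 = 18.6909
R̄ = (2.5 + 3.4 + 2.0 + 3.0 + 2.6 + 3.2 + 2.4 + 2.0 + 1.0 + 1.8 + 2.5) / 11 = 26.4000 / 11 = 2.4000
LCL = X̄̄ − A₂·R̄ = 18.6909 − 0.577 × 2.4000 = 17.3061

17.306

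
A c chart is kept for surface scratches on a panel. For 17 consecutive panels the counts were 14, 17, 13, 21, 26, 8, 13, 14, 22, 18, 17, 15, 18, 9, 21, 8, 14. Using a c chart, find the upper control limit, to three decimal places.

27.676

c̄ = (14 + 17 + 13 + 21 + 26 + 8 + 13 + 14 + 22 + 18 + 17 + 15 + 18 + 9 + 21 + 8 + 14) / 17 = 268 / 17 = 15.7647
UCL = c̄ + 3√c̄ = 15.7647 + 3 × √15.7647 = 15.7647 + 3 × 3.9705 = 27.6761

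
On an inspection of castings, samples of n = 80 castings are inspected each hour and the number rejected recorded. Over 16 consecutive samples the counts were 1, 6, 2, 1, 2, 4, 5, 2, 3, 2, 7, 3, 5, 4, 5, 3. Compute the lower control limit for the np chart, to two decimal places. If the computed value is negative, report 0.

0.00

p̄ = Σdᵢ / (k·n) = 55 / (16 × 80) = 0.04297
LCL = np̄ − 3·√(np̄(1−p̄)) = 3.4375 − 3 × 1.8138 = -2.0038 → 0 (negative, so LCL = 0)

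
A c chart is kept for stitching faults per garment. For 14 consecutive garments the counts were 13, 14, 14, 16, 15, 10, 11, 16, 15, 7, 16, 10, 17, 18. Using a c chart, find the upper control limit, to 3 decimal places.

24.824

c̄ = (13 + 14 + 14 + 16 + 15 + 10 + 11 + 16 + 15 + 7 + 16 + 10 + 17 + 18) / 14 = 192 / 14 = 13.7143
UCL = c̄ + 3√c̄ = 13.7143 + 3 × √13.7143 = 13.7143 + 3 × 3.7033 = 24.8241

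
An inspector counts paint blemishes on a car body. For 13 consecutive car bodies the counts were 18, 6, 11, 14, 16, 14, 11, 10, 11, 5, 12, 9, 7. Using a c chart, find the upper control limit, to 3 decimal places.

c̄ = (18 + 6 + 11 + 14 + 16 + 14 + 11 + 10 + 11 + 5 + 12 + 9 + 7) / 13 = 144 / 13 = 11.0769
UCL = c̄ + 3√c̄ = 11.0769 + 3 × √11.0769 = 11.0769 + 3 × 3.3282 = 21.0615

21.062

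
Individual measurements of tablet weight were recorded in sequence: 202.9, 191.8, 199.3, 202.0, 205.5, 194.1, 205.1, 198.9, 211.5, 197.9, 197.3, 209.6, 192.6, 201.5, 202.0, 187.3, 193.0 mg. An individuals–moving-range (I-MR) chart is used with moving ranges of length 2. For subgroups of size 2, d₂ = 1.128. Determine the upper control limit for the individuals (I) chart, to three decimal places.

222.702

X̄ = (202.9 + 191.8 + 199.3 + 202.0 + 205.5 + 194.1 + 205.1 + 198.9 + 211.5 + 197.9 + 197.3 + 209.6 + 192.6 + 201.5 + 202.0 + 187.3 + 193.0) / 17 = 199.5471
Moving ranges: 11.1, 7.5, 2.7, 3.5, 11.4, 11.0, 6.2, 12.6, 13.6, 0.6, 12.3, 17.0, 8.9, 0.5, 14.7, 5.7; M̄R̄ = 139.3000 / 16 = 8.7063
UCL = X̄ + 3·M̄R̄/d₂ = 199.5471 + 3 × 8.7063 / 1.128 = 222.7020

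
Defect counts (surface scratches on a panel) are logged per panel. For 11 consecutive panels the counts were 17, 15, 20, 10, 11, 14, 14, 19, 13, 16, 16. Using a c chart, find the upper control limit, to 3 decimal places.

26.619

c̄ = (17 + 15 + 20 + 10 + 11 + 14 + 14 + 19 + 13 + 16 + 16) / 11 = 165 / 11 = 15.0000
UCL = c̄ + 3√c̄ = 15.0000 + 3 × √15.0000 = 15.0000 + 3 × 3.8730 = 26.6190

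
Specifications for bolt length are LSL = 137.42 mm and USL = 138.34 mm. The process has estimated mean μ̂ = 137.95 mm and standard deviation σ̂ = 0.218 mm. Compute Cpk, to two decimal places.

Cpu = (USL − μ̂) / (3σ̂) = (138.34 − 137.95) / (3 × 0.218) = 0.5963; Cpl = (μ̂ − LSL) / (3σ̂) = (137.95 − 137.42) / (3 × 0.218) = 0.8104; Cpk = min(Cpu, Cpl) = 0.5963

0.60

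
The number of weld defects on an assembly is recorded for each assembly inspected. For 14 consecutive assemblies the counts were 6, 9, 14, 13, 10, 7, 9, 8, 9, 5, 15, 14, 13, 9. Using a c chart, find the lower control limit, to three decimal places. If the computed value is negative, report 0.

0.551

c̄ = (6 + 9 + 14 + 13 + 10 + 7 + 9 + 8 + 9 + 5 + 15 + 14 + 13 + 9) / 14 = 141 / 14 = 10.0714
LCL = c̄ − 3√c̄ = 10.0714 − 3 × 3.1736 = 0.5508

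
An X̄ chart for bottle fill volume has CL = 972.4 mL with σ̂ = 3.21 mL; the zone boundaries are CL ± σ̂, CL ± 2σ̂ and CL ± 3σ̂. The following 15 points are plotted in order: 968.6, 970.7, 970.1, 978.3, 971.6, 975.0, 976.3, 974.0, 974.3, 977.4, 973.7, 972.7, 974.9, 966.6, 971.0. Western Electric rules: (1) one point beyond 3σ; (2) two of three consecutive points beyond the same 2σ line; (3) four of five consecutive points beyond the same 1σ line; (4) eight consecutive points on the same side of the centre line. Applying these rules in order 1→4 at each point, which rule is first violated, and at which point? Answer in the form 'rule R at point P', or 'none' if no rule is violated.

rule 4 at point 13

Zone of each point (C = within 1σ̂, B = 1σ̂–2σ̂, A = 2σ̂–3σ̂, * = beyond 3σ̂; sign = side of CL): 1:-B, 2:-C, 3:-C, 4:+B, 5:-C, 6:+C, 7:+B, 8:+C, 9:+C, 10:+B, 11:+C, 12:+C, 13:+C, 14:-B, 15:-C
Rule 4 (eight consecutive points on the same side of the centre line) is satisfied at point 13.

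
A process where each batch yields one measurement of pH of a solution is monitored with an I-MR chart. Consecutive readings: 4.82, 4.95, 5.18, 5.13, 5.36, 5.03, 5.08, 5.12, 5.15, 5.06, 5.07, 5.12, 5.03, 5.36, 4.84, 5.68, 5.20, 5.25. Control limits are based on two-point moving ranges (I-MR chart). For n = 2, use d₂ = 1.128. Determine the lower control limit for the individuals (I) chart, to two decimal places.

X̄ = (4.82 + 4.95 + 5.18 + 5.13 + 5.36 + 5.03 + 5.08 + 5.12 + 5.15 + 5.06 + 5.07 + 5.12 + 5.03 + 5.36 + 4.84 + 5.68 + 5.20 + 5.25) / 18 = 5.1350
Moving ranges: 0.13, 0.23, 0.05, 0.23, 0.33, 0.05, 0.04, 0.03, 0.09, 0.01, 0.05, 0.09, 0.33, 0.52, 0.84, 0.48, 0.05; M̄R̄ = 3.5500 / 17 = 0.2088
LCL = X̄ − 3·M̄R̄/d₂ = 5.1350 − 3 × 0.2088 / 1.128 = 4.5796

4.58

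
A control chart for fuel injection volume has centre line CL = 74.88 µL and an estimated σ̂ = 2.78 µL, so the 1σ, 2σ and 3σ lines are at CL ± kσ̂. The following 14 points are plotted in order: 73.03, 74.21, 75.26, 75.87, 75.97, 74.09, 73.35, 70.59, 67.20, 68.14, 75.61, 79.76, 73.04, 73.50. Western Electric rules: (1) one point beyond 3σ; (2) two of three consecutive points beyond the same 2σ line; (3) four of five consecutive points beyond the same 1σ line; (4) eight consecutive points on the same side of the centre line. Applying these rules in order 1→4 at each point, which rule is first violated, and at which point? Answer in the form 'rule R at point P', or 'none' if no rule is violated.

rule 2 at point 10

Zone of each point (C = within 1σ̂, B = 1σ̂–2σ̂, A = 2σ̂–3σ̂, * = beyond 3σ̂; sign = side of CL): 1:-C, 2:-C, 3:+C, 4:+C, 5:+C, 6:-C, 7:-C, 8:-B, 9:-A, 10:-A, 11:+C, 12:+B, 13:-C, 14:-C
Rule 2 (two of three consecutive points beyond the same 2σ limit) is satisfied at point 10.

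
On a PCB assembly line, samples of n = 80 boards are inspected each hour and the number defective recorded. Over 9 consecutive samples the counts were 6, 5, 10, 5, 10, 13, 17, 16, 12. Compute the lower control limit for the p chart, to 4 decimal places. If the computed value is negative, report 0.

0.0176

p̄ = Σdᵢ / (k·n) = 94 / (9 × 80) = 0.13056
LCL = p̄ − 3·√(p̄(1−p̄)/n) = 0.13056 − 3 × 0.03767 = 0.01755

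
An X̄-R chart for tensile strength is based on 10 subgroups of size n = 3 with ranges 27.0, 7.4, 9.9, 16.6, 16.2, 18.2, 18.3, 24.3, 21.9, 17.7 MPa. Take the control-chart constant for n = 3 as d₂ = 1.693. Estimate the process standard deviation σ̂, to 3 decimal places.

10.484

R̄ = (27.0 + 7.4 + 9.9 + 16.6 + 16.2 + 18.2 + 18.3 + 24.3 + 21.9 + 17.7) / 10 = 17.7500
σ̂ = R̄ / d₂ = 17.7500 / 1.693 = 10.4843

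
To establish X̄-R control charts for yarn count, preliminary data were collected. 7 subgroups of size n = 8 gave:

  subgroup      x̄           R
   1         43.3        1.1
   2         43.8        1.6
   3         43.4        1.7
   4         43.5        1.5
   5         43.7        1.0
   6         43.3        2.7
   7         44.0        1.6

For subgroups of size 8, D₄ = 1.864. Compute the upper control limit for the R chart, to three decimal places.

2.982

R̄ = (1.1 + 1.6 + 1.7 + 1.5 + 1.0 + 2.7 + 1.6) / 7 = 11.2000 / 7 = 1.6000
UCL_R = D₄·R̄ = 1.864 × 1.6000 = 2.9824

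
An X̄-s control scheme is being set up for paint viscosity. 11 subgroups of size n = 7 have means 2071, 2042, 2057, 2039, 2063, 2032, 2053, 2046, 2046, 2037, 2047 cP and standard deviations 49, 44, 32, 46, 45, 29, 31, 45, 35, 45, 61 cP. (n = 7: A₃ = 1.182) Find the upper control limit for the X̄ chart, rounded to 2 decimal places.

X̄̄ = (2071 + 2042 + 2057 + 2039 + 2063 + 2032 + 2053 + 2046 + 2046 + 2037 + 2047) / 11 = 2048.4545
s̄ = (49 + 44 + 32 + 46 + 45 + 29 + 31 + 45 + 35 + 45 + 61) / 11 = 42.0000
UCL = X̄̄ + A₃·s̄ = 2048.4545 + 1.182 × 42.0000 = 2098.0985

2098.10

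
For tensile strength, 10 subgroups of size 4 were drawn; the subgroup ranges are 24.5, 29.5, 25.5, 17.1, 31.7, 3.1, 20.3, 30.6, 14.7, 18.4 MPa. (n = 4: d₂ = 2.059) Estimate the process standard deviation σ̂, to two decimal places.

10.46

R̄ = (24.5 + 29.5 + 25.5 + 17.1 + 31.7 + 3.1 + 20.3 + 30.6 + 14.7 + 18.4) / 10 = 21.5400
σ̂ = R̄ / d₂ = 21.5400 / 2.059 = 10.4614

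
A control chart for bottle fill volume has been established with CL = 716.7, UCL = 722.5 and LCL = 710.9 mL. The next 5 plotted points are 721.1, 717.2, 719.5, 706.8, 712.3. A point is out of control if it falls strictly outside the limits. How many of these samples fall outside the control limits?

1

Compare each point to [710.9, 722.5]: sample 4 = 706.8 < LCL.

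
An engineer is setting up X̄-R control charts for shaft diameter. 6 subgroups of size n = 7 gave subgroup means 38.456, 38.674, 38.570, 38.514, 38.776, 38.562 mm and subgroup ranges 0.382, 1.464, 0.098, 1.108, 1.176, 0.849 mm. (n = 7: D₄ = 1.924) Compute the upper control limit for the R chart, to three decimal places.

R̄ = (0.382 + 1.464 + 0.098 + 1.108 + 1.176 + 0.849) / 6 = 5.0770 / 6 = 0.8462
UCL_R = D₄·R̄ = 1.924 × 0.8462 = 1.6280

1.628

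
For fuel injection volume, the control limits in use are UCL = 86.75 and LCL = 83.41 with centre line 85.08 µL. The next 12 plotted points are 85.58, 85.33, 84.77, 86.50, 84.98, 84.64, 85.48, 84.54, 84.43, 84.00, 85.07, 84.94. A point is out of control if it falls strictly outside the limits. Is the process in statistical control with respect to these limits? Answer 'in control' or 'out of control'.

All 12 points lie within [83.41, 86.75].

in control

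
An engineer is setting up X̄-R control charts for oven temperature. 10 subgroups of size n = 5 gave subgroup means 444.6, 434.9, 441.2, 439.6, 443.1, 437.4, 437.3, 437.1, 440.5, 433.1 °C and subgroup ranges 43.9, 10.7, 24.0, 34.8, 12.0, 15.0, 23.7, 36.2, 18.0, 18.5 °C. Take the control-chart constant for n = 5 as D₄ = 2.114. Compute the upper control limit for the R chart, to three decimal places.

R̄ = (43.9 + 10.7 + 24.0 + 34.8 + 12.0 + 15.0 + 23.7 + 36.2 + 18.0 + 18.5) / 10 = 236.8000 / 10 = 23.6800
UCL_R = D₄·R̄ = 2.114 × 23.6800 = 50.0595

50.060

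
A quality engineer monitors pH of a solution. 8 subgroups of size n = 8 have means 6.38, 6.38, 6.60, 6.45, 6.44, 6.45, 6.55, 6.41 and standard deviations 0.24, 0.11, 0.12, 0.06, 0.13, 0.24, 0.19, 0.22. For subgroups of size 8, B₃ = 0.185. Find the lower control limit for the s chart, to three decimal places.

0.030

s̄ = (0.24 + 0.11 + 0.12 + 0.06 + 0.13 + 0.24 + 0.19 + 0.22) / 8 = 0.1638
LCL_s = B₃·s̄ = 0.185 × 0.1638 = 0.0303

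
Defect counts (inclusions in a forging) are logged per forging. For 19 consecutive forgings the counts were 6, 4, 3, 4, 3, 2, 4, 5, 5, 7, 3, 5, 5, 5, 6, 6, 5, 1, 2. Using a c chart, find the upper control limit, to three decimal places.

10.457

c̄ = (6 + 4 + 3 + 4 + 3 + 2 + 4 + 5 + 5 + 7 + 3 + 5 + 5 + 5 + 6 + 6 + 5 + 1 + 2) / 19 = 81 / 19 = 4.2632
UCL = c̄ + 3√c̄ = 4.2632 + 3 × √4.2632 = 4.2632 + 3 × 2.0647 = 10.4574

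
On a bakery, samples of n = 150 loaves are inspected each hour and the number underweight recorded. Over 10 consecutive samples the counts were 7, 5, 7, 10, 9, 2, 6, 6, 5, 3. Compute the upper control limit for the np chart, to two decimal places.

p̄ = Σdᵢ / (k·n) = 60 / (10 × 150) = 0.04000
UCL = np̄ + 3·√(np̄(1−p̄)) = 6.0000 + 3 × √(6.0000×0.96000) = 6.0000 + 3 × 2.4000 = 13.2000

13.20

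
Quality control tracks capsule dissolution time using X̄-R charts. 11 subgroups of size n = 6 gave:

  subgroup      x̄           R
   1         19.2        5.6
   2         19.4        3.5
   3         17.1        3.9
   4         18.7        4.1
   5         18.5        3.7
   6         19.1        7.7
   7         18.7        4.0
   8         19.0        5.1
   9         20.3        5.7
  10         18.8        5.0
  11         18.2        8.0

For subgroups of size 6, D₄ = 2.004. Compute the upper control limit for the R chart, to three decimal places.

R̄ = (5.6 + 3.5 + 3.9 + 4.1 + 3.7 + 7.7 + 4.0 + 5.1 + 5.7 + 5.0 + 8.0) / 11 = 56.3000 / 11 = 5.1182
UCL_R = D₄·R̄ = 2.004 × 5.1182 = 10.2568

10.257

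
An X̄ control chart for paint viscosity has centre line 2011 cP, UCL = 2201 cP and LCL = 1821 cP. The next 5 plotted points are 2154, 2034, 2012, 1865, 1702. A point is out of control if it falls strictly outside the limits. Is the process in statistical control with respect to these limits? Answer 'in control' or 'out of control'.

out of control

Compare each point to [1821, 2201]: sample 5 = 1702 < LCL.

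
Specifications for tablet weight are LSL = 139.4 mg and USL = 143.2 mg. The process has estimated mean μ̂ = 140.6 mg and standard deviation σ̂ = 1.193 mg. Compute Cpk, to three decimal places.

0.335

Cpu = (USL − μ̂) / (3σ̂) = (143.2 − 140.6) / (3 × 1.193) = 0.7265; Cpl = (μ̂ − LSL) / (3σ̂) = (140.6 − 139.4) / (3 × 1.193) = 0.3353; Cpk = min(Cpu, Cpl) = 0.3353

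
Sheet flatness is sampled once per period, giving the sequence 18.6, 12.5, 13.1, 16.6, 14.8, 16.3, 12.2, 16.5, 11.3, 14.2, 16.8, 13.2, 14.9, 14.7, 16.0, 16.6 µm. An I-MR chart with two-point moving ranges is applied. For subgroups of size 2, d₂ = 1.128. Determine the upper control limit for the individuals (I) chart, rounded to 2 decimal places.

X̄ = (18.6 + 12.5 + 13.1 + 16.6 + 14.8 + 16.3 + 12.2 + 16.5 + 11.3 + 14.2 + 16.8 + 13.2 + 14.9 + 14.7 + 16.0 + 16.6) / 16 = 14.8938
Moving ranges: 6.1, 0.6, 3.5, 1.8, 1.5, 4.1, 4.3, 5.2, 2.9, 2.6, 3.6, 1.7, 0.2, 1.3, 0.6; M̄R̄ = 40.0000 / 15 = 2.6667
UCL = X̄ + 3·M̄R̄/d₂ = 14.8938 + 3 × 2.6667 / 1.128 = 21.9859

21.99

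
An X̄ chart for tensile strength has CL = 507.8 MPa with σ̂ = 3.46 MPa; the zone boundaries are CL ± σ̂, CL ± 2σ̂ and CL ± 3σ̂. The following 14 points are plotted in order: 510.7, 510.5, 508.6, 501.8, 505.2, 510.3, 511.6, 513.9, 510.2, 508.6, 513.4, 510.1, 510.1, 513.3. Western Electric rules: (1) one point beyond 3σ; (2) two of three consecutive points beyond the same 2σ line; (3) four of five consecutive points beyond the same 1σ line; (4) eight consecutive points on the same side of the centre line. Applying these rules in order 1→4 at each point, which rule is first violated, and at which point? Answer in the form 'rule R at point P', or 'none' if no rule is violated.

Zone of each point (C = within 1σ̂, B = 1σ̂–2σ̂, A = 2σ̂–3σ̂, * = beyond 3σ̂; sign = side of CL): 1:+C, 2:+C, 3:+C, 4:-B, 5:-C, 6:+C, 7:+B, 8:+B, 9:+C, 10:+C, 11:+B, 12:+C, 13:+C, 14:+B
Rule 4 (eight consecutive points on the same side of the centre line) is satisfied at point 13.

rule 4 at point 13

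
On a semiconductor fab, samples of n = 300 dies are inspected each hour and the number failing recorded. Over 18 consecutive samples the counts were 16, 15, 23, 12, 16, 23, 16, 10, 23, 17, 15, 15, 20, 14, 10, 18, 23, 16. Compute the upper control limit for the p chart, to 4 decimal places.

0.0957

p̄ = Σdᵢ / (k·n) = 302 / (18 × 300) = 0.05593
UCL = p̄ + 3·√(p̄(1−p̄)/n) = 0.05593 + 3 × √(0.05593×0.94407/300) = 0.05593 + 3 × 0.01327 = 0.09572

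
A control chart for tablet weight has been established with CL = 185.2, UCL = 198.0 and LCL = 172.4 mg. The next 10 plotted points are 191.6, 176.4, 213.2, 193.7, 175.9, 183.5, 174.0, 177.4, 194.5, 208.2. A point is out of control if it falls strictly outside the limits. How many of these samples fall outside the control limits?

2

Compare each point to [172.4, 198.0]: sample 3 = 213.2 > UCL; sample 10 = 208.2 > UCL.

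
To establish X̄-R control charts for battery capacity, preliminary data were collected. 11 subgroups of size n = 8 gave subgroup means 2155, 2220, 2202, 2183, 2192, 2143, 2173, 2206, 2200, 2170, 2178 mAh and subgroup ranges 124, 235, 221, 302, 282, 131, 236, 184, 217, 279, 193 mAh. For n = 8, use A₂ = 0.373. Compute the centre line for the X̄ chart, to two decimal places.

2183.82

X̄̄ = (2155 + 2220 + 2202 + 2183 + 2192 + 2143 + 2173 + 2206 + 2200 + 2170 + 2178) / 11 = 24022.0000 / 11 = 2183.8182
CL = X̄̄ = 2183.8182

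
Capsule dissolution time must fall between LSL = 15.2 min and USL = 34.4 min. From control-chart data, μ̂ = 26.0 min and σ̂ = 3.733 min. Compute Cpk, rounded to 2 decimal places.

Cpu = (USL − μ̂) / (3σ̂) = (34.4 − 26.0) / (3 × 3.733) = 0.7501; Cpl = (μ̂ − LSL) / (3σ̂) = (26.0 − 15.2) / (3 × 3.733) = 0.9644; Cpk = min(Cpu, Cpl) = 0.7501

0.75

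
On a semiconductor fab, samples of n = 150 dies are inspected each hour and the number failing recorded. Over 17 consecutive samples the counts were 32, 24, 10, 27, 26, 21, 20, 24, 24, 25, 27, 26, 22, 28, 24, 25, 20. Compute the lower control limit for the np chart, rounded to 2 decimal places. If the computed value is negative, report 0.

10.39

p̄ = Σdᵢ / (k·n) = 405 / (17 × 150) = 0.15882
LCL = np̄ − 3·√(np̄(1−p̄)) = 23.8235 − 3 × 4.4766 = 10.3938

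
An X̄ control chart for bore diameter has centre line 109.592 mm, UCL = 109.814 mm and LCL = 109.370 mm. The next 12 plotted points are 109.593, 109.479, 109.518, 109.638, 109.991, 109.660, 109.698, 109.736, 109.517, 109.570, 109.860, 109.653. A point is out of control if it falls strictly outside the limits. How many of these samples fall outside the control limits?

2

Compare each point to [109.370, 109.814]: sample 5 = 109.991 > UCL; sample 11 = 109.860 > UCL.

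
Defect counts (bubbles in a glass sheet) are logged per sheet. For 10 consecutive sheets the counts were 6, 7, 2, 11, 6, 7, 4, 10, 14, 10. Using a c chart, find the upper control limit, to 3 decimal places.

c̄ = (6 + 7 + 2 + 11 + 6 + 7 + 4 + 10 + 14 + 10) / 10 = 77 / 10 = 7.7000
UCL = c̄ + 3√c̄ = 7.7000 + 3 × √7.7000 = 7.7000 + 3 × 2.7749 = 16.0247

16.025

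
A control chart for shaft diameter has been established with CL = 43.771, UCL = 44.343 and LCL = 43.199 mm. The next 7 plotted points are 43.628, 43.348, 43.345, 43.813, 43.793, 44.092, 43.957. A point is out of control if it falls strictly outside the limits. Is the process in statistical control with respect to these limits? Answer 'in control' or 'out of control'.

All 7 points lie within [43.199, 44.343].

in control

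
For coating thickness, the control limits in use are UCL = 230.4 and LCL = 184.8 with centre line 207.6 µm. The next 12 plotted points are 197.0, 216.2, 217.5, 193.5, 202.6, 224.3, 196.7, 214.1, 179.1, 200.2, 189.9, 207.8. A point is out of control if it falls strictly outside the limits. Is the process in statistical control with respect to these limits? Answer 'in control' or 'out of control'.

Compare each point to [184.8, 230.4]: sample 9 = 179.1 < LCL.

out of control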